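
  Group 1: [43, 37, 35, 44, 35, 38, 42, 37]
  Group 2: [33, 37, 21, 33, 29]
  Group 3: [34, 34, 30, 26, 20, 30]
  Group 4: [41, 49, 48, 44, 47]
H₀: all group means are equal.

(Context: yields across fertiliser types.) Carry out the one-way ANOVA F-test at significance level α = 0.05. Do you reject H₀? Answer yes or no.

Group means [38.88, 30.60, 29.00, 45.80], grand mean 36.125
SSB = Σnᵢ(x̄ᵢ−x̄)² = 985.750; SSW = ΣΣ(x−x̄ᵢ)² = 422.875
MSB = 985.750/3 = 328.5833; MSW = 422.875/20 = 21.1438
F = MSB/MSW = 15.5404
df = (3, 20)
p-value (upper-tail) = 0.00002
At α=0.05: p < α → reject H₀

reject H₀: yes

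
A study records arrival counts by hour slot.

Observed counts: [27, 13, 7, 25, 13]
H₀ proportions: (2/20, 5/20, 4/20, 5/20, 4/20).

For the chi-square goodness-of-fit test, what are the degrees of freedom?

df = k − 1 = 5 − 1 = 4

degrees of freedom = 4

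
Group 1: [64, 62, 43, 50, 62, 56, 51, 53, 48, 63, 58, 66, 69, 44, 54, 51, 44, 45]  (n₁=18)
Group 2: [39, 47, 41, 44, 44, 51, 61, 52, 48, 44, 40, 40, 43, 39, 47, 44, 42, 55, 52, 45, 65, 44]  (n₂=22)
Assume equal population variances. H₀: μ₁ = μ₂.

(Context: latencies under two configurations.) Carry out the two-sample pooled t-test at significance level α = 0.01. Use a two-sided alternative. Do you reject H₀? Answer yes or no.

reject H₀: yes

x̄₁=54.611, s₁=8.276, n₁=18
x̄₂=46.682, s₂=6.903, n₂=22
s_p² = [17·8.276² + 21·6.903²]/38 = 56.9750
SE = √(s_p²·(1/18+1/22)) = 2.3990
t = (54.611−46.682)/2.3990 = 3.3053
df = 38
p-value (two-sided) = 0.00208
At α=0.01: p < α → reject H₀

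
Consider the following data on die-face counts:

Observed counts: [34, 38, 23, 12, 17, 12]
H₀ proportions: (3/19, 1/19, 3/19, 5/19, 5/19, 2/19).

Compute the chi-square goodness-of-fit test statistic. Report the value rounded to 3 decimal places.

test statistic = 166.361

n = 136; E_i = n·p_i = [21.47, 7.16, 21.47, 35.79, 35.79, 14.32]
χ² = (34−21.47)²/21.47 + (38−7.16)²/7.16 + (23−21.47)²/21.47 + (12−35.79)²/35.79 + (17−35.79)²/35.79 + (12−14.32)²/14.32 = 166.3608
df = 5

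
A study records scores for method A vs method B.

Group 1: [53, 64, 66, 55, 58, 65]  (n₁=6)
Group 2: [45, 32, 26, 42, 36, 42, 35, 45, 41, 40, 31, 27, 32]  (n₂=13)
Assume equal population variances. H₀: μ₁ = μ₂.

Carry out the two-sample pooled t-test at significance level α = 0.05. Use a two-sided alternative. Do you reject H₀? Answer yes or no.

x̄₁=60.167, s₁=5.565, n₁=6
x̄₂=36.462, s₂=6.527, n₂=13
s_p² = [5·5.565² + 12·6.527²]/17 = 39.1802
SE = √(s_p²·(1/6+1/13)) = 3.0893
t = (60.167−36.462)/3.0893 = 7.6732
df = 17
p-value (two-sided) = 0.00000
At α=0.05: p < α → reject H₀

reject H₀: yes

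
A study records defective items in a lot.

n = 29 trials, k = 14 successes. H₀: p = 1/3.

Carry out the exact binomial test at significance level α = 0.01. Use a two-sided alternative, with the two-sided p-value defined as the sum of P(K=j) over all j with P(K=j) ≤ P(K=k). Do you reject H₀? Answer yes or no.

reject H₀: no

Exact binomial: n=29, k=14, p₀=1/3=0.3333
P(X=j) = C(n,j)·p₀^j·(1−p₀)^(n−j); p = Σ P(X=j) over j with P(X=j) ≤ P(X=14)
p-value (two-sided) = 0.11330
At α=0.01: p ≥ α → fail to reject H₀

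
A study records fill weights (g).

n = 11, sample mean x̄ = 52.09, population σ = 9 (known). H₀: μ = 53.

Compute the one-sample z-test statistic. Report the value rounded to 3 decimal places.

SE = σ/√n = 9/√11 = 2.7136
z = (x̄−μ₀)/SE = (52.09−53)/2.7136 = -0.3353

test statistic = -0.335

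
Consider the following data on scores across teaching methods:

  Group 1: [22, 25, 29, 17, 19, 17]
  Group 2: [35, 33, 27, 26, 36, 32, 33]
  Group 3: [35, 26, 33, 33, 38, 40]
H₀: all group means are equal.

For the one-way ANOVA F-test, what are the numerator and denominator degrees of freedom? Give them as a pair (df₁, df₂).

degrees of freedom = [2, 16]

k = 3 groups, N = 19 total
df = (k−1, N−k) = (3−1, 19−3) = (2, 16)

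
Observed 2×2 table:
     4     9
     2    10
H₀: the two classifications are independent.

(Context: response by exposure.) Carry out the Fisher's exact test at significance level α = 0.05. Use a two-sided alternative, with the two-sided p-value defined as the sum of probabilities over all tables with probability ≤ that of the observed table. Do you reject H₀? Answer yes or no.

Margins: r₁=13, r₂=12, c₁=6, c₂=19, n=25
p_obs = C(13,4)·C(12,2)/C(25,6); sum pmf over tables with pmf ≤ p_obs
p-value (two-sided) = 0.64472
At α=0.05: p ≥ α → fail to reject H₀

reject H₀: no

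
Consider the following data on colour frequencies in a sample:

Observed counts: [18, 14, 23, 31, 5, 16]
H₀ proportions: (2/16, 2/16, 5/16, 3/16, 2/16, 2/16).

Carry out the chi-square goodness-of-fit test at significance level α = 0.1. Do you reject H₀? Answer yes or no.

reject H₀: yes

n = 107; E_i = n·p_i = [13.38, 13.38, 33.44, 20.06, 13.38, 13.38]
χ² = (18−13.38)²/13.38 + (14−13.38)²/13.38 + (23−33.44)²/33.44 + (31−20.06)²/20.06 + (5−13.38)²/13.38 + (16−13.38)²/13.38 = 16.6087
df = 5
p-value (upper-tail) = 0.00530
At α=0.1: p < α → reject H₀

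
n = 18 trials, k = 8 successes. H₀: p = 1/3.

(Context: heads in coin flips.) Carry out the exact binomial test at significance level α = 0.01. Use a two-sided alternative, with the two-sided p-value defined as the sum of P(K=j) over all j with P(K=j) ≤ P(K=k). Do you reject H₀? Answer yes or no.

reject H₀: no

Exact binomial: n=18, k=8, p₀=1/3=0.3333
P(X=j) = C(n,j)·p₀^j·(1−p₀)^(n−j); p = Σ P(X=j) over j with P(X=j) ≤ P(X=8)
p-value (two-sided) = 0.32493
At α=0.01: p ≥ α → fail to reject H₀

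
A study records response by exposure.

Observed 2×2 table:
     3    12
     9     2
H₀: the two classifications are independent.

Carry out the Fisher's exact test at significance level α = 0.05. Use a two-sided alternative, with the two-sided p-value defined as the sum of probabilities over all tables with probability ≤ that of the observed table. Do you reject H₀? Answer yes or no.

reject H₀: yes

Margins: r₁=15, r₂=11, c₁=12, c₂=14, n=26
p_obs = C(15,3)·C(11,9)/C(26,12); sum pmf over tables with pmf ≤ p_obs
p-value (two-sided) = 0.00431
At α=0.05: p < α → reject H₀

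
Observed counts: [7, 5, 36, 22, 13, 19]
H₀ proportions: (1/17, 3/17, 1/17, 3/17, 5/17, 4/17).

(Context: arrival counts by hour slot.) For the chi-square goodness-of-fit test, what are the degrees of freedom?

df = k − 1 = 6 − 1 = 5

degrees of freedom = 5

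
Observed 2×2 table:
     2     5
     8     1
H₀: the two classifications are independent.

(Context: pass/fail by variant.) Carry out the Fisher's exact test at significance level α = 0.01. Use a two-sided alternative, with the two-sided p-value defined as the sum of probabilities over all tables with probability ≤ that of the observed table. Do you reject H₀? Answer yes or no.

reject H₀: no

Margins: r₁=7, r₂=9, c₁=10, c₂=6, n=16
p_obs = C(7,2)·C(9,8)/C(16,10); sum pmf over tables with pmf ≤ p_obs
p-value (two-sided) = 0.03497
At α=0.01: p ≥ α → fail to reject H₀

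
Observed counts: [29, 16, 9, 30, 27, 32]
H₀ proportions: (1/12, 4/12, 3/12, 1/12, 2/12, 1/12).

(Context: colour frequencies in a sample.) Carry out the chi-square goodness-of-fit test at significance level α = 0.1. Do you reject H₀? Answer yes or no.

n = 143; E_i = n·p_i = [11.92, 47.67, 35.75, 11.92, 23.83, 11.92]
χ² = (29−11.92)²/11.92 + (16−47.67)²/47.67 + (9−35.75)²/35.75 + (30−11.92)²/11.92 + (27−23.83)²/23.83 + (32−11.92)²/11.92 = 127.2517
df = 5
p-value (upper-tail) = 0.00000
At α=0.1: p < α → reject H₀

reject H₀: yes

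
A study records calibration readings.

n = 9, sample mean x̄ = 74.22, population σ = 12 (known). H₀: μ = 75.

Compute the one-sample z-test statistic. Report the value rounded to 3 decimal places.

SE = σ/√n = 12/√9 = 4.0000
z = (x̄−μ₀)/SE = (74.22−75)/4.0000 = -0.1950

test statistic = -0.195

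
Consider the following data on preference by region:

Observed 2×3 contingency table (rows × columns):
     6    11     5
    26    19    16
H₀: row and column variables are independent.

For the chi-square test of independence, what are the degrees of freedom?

df = (r−1)(c−1) = (2−1)·(3−1) = 2

degrees of freedom = 2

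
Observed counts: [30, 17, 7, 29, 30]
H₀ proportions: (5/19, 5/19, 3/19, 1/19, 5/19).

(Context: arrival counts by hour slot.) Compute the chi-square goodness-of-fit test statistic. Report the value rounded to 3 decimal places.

test statistic = 101.403

n = 113; E_i = n·p_i = [29.74, 29.74, 17.84, 5.95, 29.74]
χ² = (30−29.74)²/29.74 + (17−29.74)²/29.74 + (7−17.84)²/17.84 + (29−5.95)²/5.95 + (30−29.74)²/29.74 = 101.4029
df = 4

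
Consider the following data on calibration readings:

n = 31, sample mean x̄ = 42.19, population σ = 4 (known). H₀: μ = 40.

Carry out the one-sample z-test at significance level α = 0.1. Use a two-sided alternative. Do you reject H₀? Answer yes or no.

reject H₀: yes

SE = σ/√n = 4/√31 = 0.7184
z = (x̄−μ₀)/SE = (42.19−40)/0.7184 = 3.0484
p-value (two-sided) = 0.00230
At α=0.1: p < α → reject H₀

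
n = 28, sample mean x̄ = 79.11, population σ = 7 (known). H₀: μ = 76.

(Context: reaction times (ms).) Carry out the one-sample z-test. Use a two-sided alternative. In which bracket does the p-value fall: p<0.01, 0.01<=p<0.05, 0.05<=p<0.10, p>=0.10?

p-value bracket: 0.01<=p<0.05

SE = σ/√n = 7/√28 = 1.3229
z = (x̄−μ₀)/SE = (79.11−76)/1.3229 = 2.3509
p-value (two-sided) = 0.01873
→ bracket: 0.01<=p<0.05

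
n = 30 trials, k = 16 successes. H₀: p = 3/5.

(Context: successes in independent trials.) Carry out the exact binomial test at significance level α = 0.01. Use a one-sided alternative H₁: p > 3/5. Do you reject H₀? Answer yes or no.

reject H₀: no

Exact binomial: n=30, k=16, p₀=3/5=0.6000
P(X≥16) from Σ C(n,i)·p₀^i·(1−p₀)^(n−i)
p-value (one-sided, H₁ greater) = 0.82463
At α=0.01: p ≥ α → fail to reject H₀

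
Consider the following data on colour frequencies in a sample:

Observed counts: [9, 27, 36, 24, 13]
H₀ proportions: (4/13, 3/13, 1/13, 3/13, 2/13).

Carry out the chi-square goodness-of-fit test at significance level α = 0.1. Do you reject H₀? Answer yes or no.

n = 109; E_i = n·p_i = [33.54, 25.15, 8.38, 25.15, 16.77]
χ² = (9−33.54)²/33.54 + (27−25.15)²/25.15 + (36−8.38)²/8.38 + (24−25.15)²/25.15 + (13−16.77)²/16.77 = 109.9427
df = 4
p-value (upper-tail) = 0.00000
At α=0.1: p < α → reject H₀

reject H₀: yes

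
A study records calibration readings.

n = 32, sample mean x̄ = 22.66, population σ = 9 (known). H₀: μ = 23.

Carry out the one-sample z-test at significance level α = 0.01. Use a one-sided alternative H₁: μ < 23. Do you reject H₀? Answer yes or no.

SE = σ/√n = 9/√32 = 1.5910
z = (x̄−μ₀)/SE = (22.66−23)/1.5910 = -0.2137
p-value (one-sided, H₁ less) = 0.41539
At α=0.01: p ≥ α → fail to reject H₀

reject H₀: no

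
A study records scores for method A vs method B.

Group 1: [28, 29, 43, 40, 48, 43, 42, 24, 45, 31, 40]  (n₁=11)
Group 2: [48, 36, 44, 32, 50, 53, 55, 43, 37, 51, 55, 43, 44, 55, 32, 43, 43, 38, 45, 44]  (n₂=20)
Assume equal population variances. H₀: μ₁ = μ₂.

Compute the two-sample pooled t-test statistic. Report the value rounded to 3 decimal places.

test statistic = -2.491

x̄₁=37.545, s₁=8.042, n₁=11
x̄₂=44.550, s₂=7.185, n₂=20
s_p² = [10·8.042² + 19·7.185²]/29 = 56.1268
SE = √(s_p²·(1/11+1/20)) = 2.8123
t = (37.545−44.550)/2.8123 = -2.4907
df = 29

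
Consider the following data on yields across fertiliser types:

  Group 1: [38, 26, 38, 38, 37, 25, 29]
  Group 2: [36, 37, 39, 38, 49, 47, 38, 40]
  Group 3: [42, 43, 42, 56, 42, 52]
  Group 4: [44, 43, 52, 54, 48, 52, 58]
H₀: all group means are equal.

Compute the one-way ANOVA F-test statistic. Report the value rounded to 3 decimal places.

Group means [33.00, 40.50, 46.17, 50.14], grand mean 42.250
SSB = Σnᵢ(x̄ᵢ−x̄)² = 1151.560; SSW = ΣΣ(x−x̄ᵢ)² = 751.690
MSB = 1151.560/3 = 383.8532; MSW = 751.690/24 = 31.3204
F = MSB/MSW = 12.2557
df = (3, 24)

test statistic = 12.256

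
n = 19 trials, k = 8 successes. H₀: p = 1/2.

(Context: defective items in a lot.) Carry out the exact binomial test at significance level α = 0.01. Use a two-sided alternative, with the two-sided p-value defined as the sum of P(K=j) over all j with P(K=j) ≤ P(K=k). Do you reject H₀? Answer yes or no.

reject H₀: no

Exact binomial: n=19, k=8, p₀=1/2=0.5000
P(X=j) = C(n,j)·p₀^j·(1−p₀)^(n−j); p = Σ P(X=j) over j with P(X=j) ≤ P(X=8)
p-value (two-sided) = 0.64761
At α=0.01: p ≥ α → fail to reject H₀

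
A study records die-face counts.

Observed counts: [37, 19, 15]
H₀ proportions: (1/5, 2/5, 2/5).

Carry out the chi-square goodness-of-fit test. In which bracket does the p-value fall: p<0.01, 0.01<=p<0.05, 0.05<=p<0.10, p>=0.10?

n = 71; E_i = n·p_i = [14.20, 28.40, 28.40]
χ² = (37−14.20)²/14.20 + (19−28.40)²/28.40 + (15−28.40)²/28.40 = 46.0423
df = 2
p-value (upper-tail) = 0.00000
→ bracket: p<0.01

p-value bracket: p<0.01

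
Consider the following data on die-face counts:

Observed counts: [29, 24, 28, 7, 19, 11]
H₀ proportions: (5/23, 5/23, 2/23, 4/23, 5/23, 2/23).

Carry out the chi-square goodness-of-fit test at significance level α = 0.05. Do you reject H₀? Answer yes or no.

n = 118; E_i = n·p_i = [25.65, 25.65, 10.26, 20.52, 25.65, 10.26]
χ² = (29−25.65)²/25.65 + (24−25.65)²/25.65 + (28−10.26)²/10.26 + (7−20.52)²/20.52 + (19−25.65)²/25.65 + (11−10.26)²/10.26 = 41.8987
df = 5
p-value (upper-tail) = 0.00000
At α=0.05: p < α → reject H₀

reject H₀: yes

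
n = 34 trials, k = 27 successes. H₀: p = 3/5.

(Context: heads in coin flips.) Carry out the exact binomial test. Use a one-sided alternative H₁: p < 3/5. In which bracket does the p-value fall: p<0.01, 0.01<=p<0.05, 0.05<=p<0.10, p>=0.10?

Exact binomial: n=34, k=27, p₀=3/5=0.6000
P(X≤27) from Σ C(n,i)·p₀^i·(1−p₀)^(n−i)
p-value (one-sided, H₁ less) = 0.99525
→ bracket: p>=0.10

p-value bracket: p>=0.10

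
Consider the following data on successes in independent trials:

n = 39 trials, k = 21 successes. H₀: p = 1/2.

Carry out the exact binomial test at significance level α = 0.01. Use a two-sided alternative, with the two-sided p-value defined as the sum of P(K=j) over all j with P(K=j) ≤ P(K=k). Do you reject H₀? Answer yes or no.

reject H₀: no

Exact binomial: n=39, k=21, p₀=1/2=0.5000
P(X=j) = C(n,j)·p₀^j·(1−p₀)^(n−j); p = Σ P(X=j) over j with P(X=j) ≤ P(X=21)
p-value (two-sided) = 0.74926
At α=0.01: p ≥ α → fail to reject H₀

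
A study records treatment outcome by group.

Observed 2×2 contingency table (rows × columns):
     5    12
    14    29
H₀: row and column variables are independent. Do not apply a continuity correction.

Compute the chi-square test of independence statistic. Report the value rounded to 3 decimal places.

Row totals [17, 43], col totals [19, 41], n=60
χ² = (5−5.38)²/5.38 + (12−11.62)²/11.62 + (14−13.62)²/13.62 + (29−29.38)²/29.38 = 0.0557
df = 1

test statistic = 0.056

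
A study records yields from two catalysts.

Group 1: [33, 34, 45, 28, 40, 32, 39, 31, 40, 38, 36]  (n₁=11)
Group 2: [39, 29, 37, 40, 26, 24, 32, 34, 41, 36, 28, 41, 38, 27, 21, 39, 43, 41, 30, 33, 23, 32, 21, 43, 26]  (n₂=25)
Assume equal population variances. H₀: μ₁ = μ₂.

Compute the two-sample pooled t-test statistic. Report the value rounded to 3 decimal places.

test statistic = 1.281

x̄₁=36.000, s₁=4.940, n₁=11
x̄₂=32.960, s₂=7.127, n₂=25
s_p² = [10·4.940² + 24·7.127²]/34 = 43.0282
SE = √(s_p²·(1/11+1/25)) = 2.3733
t = (36.000−32.960)/2.3733 = 1.2809
df = 34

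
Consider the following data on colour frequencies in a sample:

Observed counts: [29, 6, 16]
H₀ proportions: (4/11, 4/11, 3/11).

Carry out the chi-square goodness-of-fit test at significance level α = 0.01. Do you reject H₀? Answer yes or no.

n = 51; E_i = n·p_i = [18.55, 18.55, 13.91]
χ² = (29−18.55)²/18.55 + (6−18.55)²/18.55 + (16−13.91)²/13.91 = 14.6944
df = 2
p-value (upper-tail) = 0.00064
At α=0.01: p < α → reject H₀

reject H₀: yes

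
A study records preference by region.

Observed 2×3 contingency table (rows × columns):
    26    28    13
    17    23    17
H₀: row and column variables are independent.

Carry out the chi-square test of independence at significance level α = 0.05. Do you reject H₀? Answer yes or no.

reject H₀: no

Row totals [67, 57], col totals [43, 51, 30], n=124
χ² = (26−23.23)²/23.23 + (28−27.56)²/27.56 + (13−16.21)²/16.21 + (17−19.77)²/19.77 + (23−23.44)²/23.44 + (17−13.79)²/13.79 = 2.1146
df = 2
p-value (upper-tail) = 0.34740
At α=0.05: p ≥ α → fail to reject H₀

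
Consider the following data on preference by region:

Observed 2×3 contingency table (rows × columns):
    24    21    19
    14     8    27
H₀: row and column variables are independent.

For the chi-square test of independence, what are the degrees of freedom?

degrees of freedom = 2

df = (r−1)(c−1) = (2−1)·(3−1) = 2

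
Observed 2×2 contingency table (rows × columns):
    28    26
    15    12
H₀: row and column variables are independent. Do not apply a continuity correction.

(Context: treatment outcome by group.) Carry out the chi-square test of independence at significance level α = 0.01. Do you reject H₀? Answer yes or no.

Row totals [54, 27], col totals [43, 38], n=81
χ² = (28−28.67)²/28.67 + (26−25.33)²/25.33 + (15−14.33)²/14.33 + (12−12.67)²/12.67 = 0.0991
df = 1
p-value (upper-tail) = 0.75286
At α=0.01: p ≥ α → fail to reject H₀

reject H₀: no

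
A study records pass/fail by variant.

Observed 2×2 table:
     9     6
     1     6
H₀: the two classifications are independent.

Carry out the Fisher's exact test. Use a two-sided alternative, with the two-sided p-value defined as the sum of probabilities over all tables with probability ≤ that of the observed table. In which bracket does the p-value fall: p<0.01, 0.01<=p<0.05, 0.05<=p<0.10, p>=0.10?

p-value bracket: 0.05<=p<0.10

Margins: r₁=15, r₂=7, c₁=10, c₂=12, n=22
p_obs = C(15,9)·C(7,1)/C(22,10); sum pmf over tables with pmf ≤ p_obs
p-value (two-sided) = 0.07430
→ bracket: 0.05<=p<0.10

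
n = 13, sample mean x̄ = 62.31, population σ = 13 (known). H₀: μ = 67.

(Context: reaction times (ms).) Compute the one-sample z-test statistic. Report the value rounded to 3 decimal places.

test statistic = -1.301

SE = σ/√n = 13/√13 = 3.6056
z = (x̄−μ₀)/SE = (62.31−67)/3.6056 = -1.3008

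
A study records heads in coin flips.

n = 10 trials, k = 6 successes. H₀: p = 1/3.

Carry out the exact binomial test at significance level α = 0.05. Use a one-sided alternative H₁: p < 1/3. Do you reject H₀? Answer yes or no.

Exact binomial: n=10, k=6, p₀=1/3=0.3333
P(X≤6) from Σ C(n,i)·p₀^i·(1−p₀)^(n−i)
p-value (one-sided, H₁ less) = 0.98034
At α=0.05: p ≥ α → fail to reject H₀

reject H₀: no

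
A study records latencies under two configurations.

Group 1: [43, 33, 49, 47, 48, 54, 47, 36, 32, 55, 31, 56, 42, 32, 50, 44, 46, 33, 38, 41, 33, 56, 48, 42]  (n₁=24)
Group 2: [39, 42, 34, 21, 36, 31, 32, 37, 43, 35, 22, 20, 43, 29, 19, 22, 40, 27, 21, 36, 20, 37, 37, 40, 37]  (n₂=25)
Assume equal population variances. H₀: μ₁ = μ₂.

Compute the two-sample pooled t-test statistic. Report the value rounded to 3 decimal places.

test statistic = 4.778

x̄₁=43.167, s₁=8.197, n₁=24
x̄₂=32.000, s₂=8.160, n₂=25
s_p² = [23·8.197² + 24·8.160²]/47 = 66.8794
SE = √(s_p²·(1/24+1/25)) = 2.3371
t = (43.167−32.000)/2.3371 = 4.7781
df = 47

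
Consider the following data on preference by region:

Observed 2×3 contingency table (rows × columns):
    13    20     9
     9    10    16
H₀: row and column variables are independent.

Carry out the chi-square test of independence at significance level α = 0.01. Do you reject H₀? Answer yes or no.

reject H₀: no

Row totals [42, 35], col totals [22, 30, 25], n=77
χ² = (13−12.00)²/12.00 + (20−16.36)²/16.36 + (9−13.64)²/13.64 + (9−10.00)²/10.00 + (10−13.64)²/13.64 + (16−11.36)²/11.36 = 5.4291
df = 2
p-value (upper-tail) = 0.06623
At α=0.01: p ≥ α → fail to reject H₀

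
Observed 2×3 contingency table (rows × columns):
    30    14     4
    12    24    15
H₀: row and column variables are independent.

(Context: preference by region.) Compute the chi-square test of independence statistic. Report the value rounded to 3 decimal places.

test statistic = 16.639

Row totals [48, 51], col totals [42, 38, 19], n=99
χ² = (30−20.36)²/20.36 + (14−18.42)²/18.42 + (4−9.21)²/9.21 + (12−21.64)²/21.64 + (24−19.58)²/19.58 + (15−9.79)²/9.79 = 16.6387
df = 2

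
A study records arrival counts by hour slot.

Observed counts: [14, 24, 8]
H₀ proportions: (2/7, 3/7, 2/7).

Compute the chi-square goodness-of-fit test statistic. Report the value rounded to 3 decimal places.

n = 46; E_i = n·p_i = [13.14, 19.71, 13.14]
χ² = (14−13.14)²/13.14 + (24−19.71)²/19.71 + (8−13.14)²/13.14 = 3.0000
df = 2

test statistic = 3.000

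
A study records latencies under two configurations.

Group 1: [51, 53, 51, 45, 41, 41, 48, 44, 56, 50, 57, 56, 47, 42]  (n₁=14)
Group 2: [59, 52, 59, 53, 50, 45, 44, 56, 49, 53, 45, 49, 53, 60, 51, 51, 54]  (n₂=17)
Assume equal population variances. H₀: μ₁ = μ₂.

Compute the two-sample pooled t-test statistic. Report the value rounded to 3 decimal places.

test statistic = -1.724

x̄₁=48.714, s₁=5.608, n₁=14
x̄₂=51.941, s₂=4.815, n₂=17
s_p² = [13·5.608² + 16·4.815²]/29 = 26.8896
SE = √(s_p²·(1/14+1/17)) = 1.8715
t = (48.714−51.941)/1.8715 = -1.7242
df = 29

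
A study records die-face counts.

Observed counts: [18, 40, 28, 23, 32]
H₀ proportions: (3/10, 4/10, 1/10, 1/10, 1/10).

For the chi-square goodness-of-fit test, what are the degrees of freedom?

df = k − 1 = 5 − 1 = 4

degrees of freedom = 4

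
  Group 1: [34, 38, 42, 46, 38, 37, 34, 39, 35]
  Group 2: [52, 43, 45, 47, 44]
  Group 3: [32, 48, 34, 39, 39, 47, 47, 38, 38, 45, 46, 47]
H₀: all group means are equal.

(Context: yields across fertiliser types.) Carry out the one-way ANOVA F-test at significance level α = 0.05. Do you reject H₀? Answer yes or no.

Group means [38.11, 46.20, 41.67], grand mean 41.308
SSB = Σnᵢ(x̄ᵢ−x̄)² = 213.183; SSW = ΣΣ(x−x̄ᵢ)² = 522.356
MSB = 213.183/2 = 106.5915; MSW = 522.356/23 = 22.7111
F = MSB/MSW = 4.6934
df = (2, 23)
p-value (upper-tail) = 0.01953
At α=0.05: p < α → reject H₀

reject H₀: yes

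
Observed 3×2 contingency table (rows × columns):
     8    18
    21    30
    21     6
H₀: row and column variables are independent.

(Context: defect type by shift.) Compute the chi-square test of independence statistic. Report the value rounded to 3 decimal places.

test statistic = 13.634

Row totals [26, 51, 27], col totals [50, 54], n=104
χ² = (8−12.50)²/12.50 + (18−13.50)²/13.50 + (21−24.52)²/24.52 + (30−26.48)²/26.48 + (21−12.98)²/12.98 + (6−14.02)²/14.02 = 13.6340
df = 2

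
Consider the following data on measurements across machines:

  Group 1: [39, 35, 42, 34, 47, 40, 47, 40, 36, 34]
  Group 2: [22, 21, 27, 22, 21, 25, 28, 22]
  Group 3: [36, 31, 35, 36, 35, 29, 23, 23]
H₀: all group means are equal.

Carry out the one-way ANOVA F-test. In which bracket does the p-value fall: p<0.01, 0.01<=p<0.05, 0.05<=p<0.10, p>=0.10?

p-value bracket: p<0.01

Group means [39.40, 23.50, 31.00], grand mean 31.923
SSB = Σnᵢ(x̄ᵢ−x̄)² = 1133.446; SSW = ΣΣ(x−x̄ᵢ)² = 480.400
MSB = 1133.446/2 = 566.7231; MSW = 480.400/23 = 20.8870
F = MSB/MSW = 27.1329
df = (2, 23)
p-value (upper-tail) = 0.00000
→ bracket: p<0.01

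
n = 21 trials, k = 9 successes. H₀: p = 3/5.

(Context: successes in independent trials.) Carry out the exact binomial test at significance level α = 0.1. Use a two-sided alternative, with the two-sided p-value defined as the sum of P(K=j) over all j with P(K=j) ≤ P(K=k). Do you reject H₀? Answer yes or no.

reject H₀: no

Exact binomial: n=21, k=9, p₀=3/5=0.6000
P(X=j) = C(n,j)·p₀^j·(1−p₀)^(n−j); p = Σ P(X=j) over j with P(X=j) ≤ P(X=9)
p-value (two-sided) = 0.12188
At α=0.1: p ≥ α → fail to reject H₀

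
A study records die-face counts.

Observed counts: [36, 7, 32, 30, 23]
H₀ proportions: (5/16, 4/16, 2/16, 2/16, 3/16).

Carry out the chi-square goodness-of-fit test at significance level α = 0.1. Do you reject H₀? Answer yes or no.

n = 128; E_i = n·p_i = [40.00, 32.00, 16.00, 16.00, 24.00]
χ² = (36−40.00)²/40.00 + (7−32.00)²/32.00 + (32−16.00)²/16.00 + (30−16.00)²/16.00 + (23−24.00)²/24.00 = 48.2229
df = 4
p-value (upper-tail) = 0.00000
At α=0.1: p < α → reject H₀

reject H₀: yes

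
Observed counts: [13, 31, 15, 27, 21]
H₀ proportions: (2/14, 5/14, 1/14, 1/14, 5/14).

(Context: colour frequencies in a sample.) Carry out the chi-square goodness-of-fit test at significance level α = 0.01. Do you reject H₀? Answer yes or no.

reject H₀: yes

n = 107; E_i = n·p_i = [15.29, 38.21, 7.64, 7.64, 38.21]
χ² = (13−15.29)²/15.29 + (31−38.21)²/38.21 + (15−7.64)²/7.64 + (27−7.64)²/7.64 + (21−38.21)²/38.21 = 65.5664
df = 4
p-value (upper-tail) = 0.00000
At α=0.01: p < α → reject H₀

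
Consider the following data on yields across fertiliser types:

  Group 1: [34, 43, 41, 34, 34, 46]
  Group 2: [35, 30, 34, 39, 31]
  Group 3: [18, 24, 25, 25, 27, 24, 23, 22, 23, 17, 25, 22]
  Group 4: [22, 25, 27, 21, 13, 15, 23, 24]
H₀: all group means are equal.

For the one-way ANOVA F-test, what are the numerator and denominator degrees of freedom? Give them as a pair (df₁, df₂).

k = 4 groups, N = 31 total
df = (k−1, N−k) = (4−1, 31−4) = (3, 27)

degrees of freedom = [3, 27]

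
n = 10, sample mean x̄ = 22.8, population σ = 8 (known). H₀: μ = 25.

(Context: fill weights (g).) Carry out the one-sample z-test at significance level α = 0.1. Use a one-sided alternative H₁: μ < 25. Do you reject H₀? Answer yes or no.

reject H₀: no

SE = σ/√n = 8/√10 = 2.5298
z = (x̄−μ₀)/SE = (22.8−25)/2.5298 = -0.8696
p-value (one-sided, H₁ less) = 0.19225
At α=0.1: p ≥ α → fail to reject H₀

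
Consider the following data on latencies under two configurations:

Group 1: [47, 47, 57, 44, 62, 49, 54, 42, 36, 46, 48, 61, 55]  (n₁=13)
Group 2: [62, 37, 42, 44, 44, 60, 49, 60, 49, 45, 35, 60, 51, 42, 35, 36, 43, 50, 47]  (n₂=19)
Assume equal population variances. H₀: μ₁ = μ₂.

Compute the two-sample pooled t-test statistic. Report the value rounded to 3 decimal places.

x̄₁=49.846, s₁=7.581, n₁=13
x̄₂=46.895, s₂=8.698, n₂=19
s_p² = [12·7.581² + 18·8.698²]/30 = 68.3827
SE = √(s_p²·(1/13+1/19)) = 2.9765
t = (49.846−46.895)/2.9765 = 0.9916
df = 30

test statistic = 0.992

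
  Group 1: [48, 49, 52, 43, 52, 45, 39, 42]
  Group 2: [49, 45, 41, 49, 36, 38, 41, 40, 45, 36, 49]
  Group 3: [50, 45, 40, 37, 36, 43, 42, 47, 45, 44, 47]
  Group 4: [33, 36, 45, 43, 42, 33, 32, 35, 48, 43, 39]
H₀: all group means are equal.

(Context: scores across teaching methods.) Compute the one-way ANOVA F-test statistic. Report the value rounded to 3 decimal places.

Group means [46.25, 42.64, 43.27, 39.00], grand mean 42.537
SSB = Σnᵢ(x̄ᵢ−x̄)² = 253.968; SSW = ΣΣ(x−x̄ᵢ)² = 902.227
MSB = 253.968/3 = 84.6559; MSW = 902.227/37 = 24.3845
F = MSB/MSW = 3.4717
df = (3, 37)

test statistic = 3.472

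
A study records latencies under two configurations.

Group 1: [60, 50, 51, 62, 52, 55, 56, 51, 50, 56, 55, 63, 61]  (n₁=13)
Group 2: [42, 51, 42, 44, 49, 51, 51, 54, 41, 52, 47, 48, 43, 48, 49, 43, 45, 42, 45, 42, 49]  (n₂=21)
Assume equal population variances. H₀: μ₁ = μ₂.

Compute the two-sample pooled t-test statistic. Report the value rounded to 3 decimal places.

test statistic = 5.966

x̄₁=55.538, s₁=4.684, n₁=13
x̄₂=46.571, s₂=3.982, n₂=21
s_p² = [12·4.684² + 20·3.982²]/32 = 18.1367
SE = √(s_p²·(1/13+1/21)) = 1.5029
t = (55.538−46.571)/1.5029 = 5.9664
df = 32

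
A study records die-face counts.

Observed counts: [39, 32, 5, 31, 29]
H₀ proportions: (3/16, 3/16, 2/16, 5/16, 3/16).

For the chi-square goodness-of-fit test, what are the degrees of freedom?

df = k − 1 = 5 − 1 = 4

degrees of freedom = 4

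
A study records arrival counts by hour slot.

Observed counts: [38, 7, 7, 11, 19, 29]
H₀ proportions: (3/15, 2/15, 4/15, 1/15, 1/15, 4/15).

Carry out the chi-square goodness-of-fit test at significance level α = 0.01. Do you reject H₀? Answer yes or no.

reject H₀: yes

n = 111; E_i = n·p_i = [22.20, 14.80, 29.60, 7.40, 7.40, 29.60]
χ² = (38−22.20)²/22.20 + (7−14.80)²/14.80 + (7−29.60)²/29.60 + (11−7.40)²/7.40 + (19−7.40)²/7.40 + (29−29.60)²/29.60 = 52.5586
df = 5
p-value (upper-tail) = 0.00000
At α=0.01: p < α → reject H₀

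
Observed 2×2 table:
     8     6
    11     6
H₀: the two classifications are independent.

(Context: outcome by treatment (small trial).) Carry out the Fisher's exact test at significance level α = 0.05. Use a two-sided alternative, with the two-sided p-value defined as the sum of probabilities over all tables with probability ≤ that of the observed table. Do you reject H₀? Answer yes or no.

reject H₀: no

Margins: r₁=14, r₂=17, c₁=19, c₂=12, n=31
p_obs = C(14,8)·C(17,11)/C(31,19); sum pmf over tables with pmf ≤ p_obs
p-value (two-sided) = 0.72410
At α=0.05: p ≥ α → fail to reject H₀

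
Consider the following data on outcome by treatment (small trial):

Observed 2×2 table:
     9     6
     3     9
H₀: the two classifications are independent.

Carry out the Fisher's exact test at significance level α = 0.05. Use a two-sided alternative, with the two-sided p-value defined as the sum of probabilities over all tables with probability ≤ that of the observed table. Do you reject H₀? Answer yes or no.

Margins: r₁=15, r₂=12, c₁=12, c₂=15, n=27
p_obs = C(15,9)·C(12,3)/C(27,12); sum pmf over tables with pmf ≤ p_obs
p-value (two-sided) = 0.12075
At α=0.05: p ≥ α → fail to reject H₀

reject H₀: no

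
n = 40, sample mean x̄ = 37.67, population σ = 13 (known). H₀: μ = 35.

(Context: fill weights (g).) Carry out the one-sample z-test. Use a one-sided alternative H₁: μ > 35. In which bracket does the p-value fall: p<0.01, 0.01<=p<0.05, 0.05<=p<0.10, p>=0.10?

SE = σ/√n = 13/√40 = 2.0555
z = (x̄−μ₀)/SE = (37.67−35)/2.0555 = 1.2990
p-value (one-sided, H₁ greater) = 0.09698
→ bracket: 0.05<=p<0.10

p-value bracket: 0.05<=p<0.10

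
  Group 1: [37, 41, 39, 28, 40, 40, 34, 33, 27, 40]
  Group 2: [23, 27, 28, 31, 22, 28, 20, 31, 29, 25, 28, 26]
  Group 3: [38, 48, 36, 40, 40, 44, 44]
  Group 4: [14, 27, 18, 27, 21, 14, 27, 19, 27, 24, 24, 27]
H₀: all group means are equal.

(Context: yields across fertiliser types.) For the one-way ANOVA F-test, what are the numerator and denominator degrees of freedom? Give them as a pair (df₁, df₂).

k = 4 groups, N = 41 total
df = (k−1, N−k) = (4−1, 41−4) = (3, 37)

degrees of freedom = [3, 37]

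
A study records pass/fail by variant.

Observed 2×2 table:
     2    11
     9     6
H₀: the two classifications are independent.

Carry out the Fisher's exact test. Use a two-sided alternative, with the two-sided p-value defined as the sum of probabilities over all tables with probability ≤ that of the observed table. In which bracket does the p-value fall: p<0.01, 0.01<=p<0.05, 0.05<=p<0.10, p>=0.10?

Margins: r₁=13, r₂=15, c₁=11, c₂=17, n=28
p_obs = C(13,2)·C(15,9)/C(28,11); sum pmf over tables with pmf ≤ p_obs
p-value (two-sided) = 0.02376
→ bracket: 0.01<=p<0.05

p-value bracket: 0.01<=p<0.05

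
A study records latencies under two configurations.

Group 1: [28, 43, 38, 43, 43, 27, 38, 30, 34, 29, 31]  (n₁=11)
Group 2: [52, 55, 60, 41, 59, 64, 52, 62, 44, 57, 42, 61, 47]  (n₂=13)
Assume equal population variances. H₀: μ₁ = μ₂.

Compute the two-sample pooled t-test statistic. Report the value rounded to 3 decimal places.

test statistic = -6.284

x̄₁=34.909, s₁=6.332, n₁=11
x̄₂=53.538, s₂=7.912, n₂=13
s_p² = [10·6.332² + 12·7.912²]/22 = 52.3700
SE = √(s_p²·(1/11+1/13)) = 2.9647
t = (34.909−53.538)/2.9647 = -6.2838
df = 22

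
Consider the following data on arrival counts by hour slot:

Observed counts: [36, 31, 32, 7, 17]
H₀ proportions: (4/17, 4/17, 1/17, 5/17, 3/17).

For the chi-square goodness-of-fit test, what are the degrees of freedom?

df = k − 1 = 5 − 1 = 4

degrees of freedom = 4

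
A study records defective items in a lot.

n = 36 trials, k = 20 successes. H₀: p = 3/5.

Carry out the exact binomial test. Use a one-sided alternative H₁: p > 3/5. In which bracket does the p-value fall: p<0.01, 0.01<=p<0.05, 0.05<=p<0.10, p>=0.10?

Exact binomial: n=36, k=20, p₀=3/5=0.6000
P(X≥20) from Σ C(n,i)·p₀^i·(1−p₀)^(n−i)
p-value (one-sided, H₁ greater) = 0.76401
→ bracket: p>=0.10

p-value bracket: p>=0.10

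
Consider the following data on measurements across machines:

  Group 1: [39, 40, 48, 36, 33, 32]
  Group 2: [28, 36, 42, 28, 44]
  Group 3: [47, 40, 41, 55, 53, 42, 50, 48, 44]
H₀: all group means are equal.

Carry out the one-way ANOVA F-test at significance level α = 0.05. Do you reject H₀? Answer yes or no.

reject H₀: yes

Group means [38.00, 35.60, 46.67], grand mean 41.300
SSB = Σnᵢ(x̄ᵢ−x̄)² = 487.000; SSW = ΣΣ(x−x̄ᵢ)² = 625.200
MSB = 487.000/2 = 243.5000; MSW = 625.200/17 = 36.7765
F = MSB/MSW = 6.6211
df = (2, 17)
p-value (upper-tail) = 0.00747
At α=0.05: p < α → reject H₀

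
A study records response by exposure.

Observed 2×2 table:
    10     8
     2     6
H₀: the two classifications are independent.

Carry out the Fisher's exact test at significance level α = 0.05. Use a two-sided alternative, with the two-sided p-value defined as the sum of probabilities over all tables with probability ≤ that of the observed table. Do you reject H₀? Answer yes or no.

Margins: r₁=18, r₂=8, c₁=12, c₂=14, n=26
p_obs = C(18,10)·C(8,2)/C(26,12); sum pmf over tables with pmf ≤ p_obs
p-value (two-sided) = 0.21638
At α=0.05: p ≥ α → fail to reject H₀

reject H₀: no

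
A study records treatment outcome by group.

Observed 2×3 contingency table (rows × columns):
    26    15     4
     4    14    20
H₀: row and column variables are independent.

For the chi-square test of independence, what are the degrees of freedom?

df = (r−1)(c−1) = (2−1)·(3−1) = 2

degrees of freedom = 2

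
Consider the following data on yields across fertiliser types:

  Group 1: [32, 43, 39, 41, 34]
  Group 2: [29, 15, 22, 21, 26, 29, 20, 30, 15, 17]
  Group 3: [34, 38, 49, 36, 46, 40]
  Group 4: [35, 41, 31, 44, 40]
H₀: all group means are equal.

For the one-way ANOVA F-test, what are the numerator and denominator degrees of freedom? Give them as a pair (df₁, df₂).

k = 4 groups, N = 26 total
df = (k−1, N−k) = (4−1, 26−4) = (3, 22)

degrees of freedom = [3, 22]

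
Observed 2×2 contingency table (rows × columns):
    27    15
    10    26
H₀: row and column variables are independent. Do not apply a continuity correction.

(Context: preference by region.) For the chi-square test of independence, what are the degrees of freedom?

df = (r−1)(c−1) = (2−1)·(2−1) = 1

degrees of freedom = 1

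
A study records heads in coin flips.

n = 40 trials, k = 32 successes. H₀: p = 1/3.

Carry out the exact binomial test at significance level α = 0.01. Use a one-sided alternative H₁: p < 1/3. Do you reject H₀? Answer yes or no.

reject H₀: no

Exact binomial: n=40, k=32, p₀=1/3=0.3333
P(X≤32) from Σ C(n,i)·p₀^i·(1−p₀)^(n−i)
p-value (one-sided, H₁ less) = 1.00000
At α=0.01: p ≥ α → fail to reject H₀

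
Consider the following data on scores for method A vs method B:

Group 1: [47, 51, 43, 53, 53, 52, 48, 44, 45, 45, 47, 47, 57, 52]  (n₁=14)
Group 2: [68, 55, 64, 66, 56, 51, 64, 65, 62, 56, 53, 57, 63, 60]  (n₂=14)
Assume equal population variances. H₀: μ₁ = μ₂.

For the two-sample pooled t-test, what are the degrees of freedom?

df = n₁ + n₂ − 2 = 14 + 14 − 2 = 26

degrees of freedom = 26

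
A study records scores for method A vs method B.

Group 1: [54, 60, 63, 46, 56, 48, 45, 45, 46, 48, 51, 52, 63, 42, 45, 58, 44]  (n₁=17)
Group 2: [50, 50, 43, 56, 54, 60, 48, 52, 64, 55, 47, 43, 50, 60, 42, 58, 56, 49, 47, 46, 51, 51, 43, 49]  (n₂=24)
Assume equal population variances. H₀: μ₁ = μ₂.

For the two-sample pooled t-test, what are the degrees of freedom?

degrees of freedom = 39

df = n₁ + n₂ − 2 = 17 + 24 − 2 = 39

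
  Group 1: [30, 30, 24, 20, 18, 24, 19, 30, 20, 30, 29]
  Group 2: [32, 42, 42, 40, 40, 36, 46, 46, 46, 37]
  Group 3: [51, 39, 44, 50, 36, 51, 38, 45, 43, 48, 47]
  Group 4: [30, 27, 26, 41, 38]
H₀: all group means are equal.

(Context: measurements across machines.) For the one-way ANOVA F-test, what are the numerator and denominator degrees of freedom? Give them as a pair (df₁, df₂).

degrees of freedom = [3, 33]

k = 4 groups, N = 37 total
df = (k−1, N−k) = (4−1, 37−4) = (3, 33)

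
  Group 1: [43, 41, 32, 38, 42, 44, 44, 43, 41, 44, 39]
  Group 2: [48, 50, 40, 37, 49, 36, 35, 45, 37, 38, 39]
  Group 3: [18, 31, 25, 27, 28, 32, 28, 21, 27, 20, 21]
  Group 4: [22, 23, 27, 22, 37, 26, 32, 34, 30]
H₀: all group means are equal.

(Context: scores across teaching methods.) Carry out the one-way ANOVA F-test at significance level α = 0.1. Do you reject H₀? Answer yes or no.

reject H₀: yes

Group means [41.00, 41.27, 25.27, 28.11], grand mean 34.190
SSB = Σnᵢ(x̄ᵢ−x̄)² = 2269.224; SSW = ΣΣ(x−x̄ᵢ)² = 901.253
MSB = 2269.224/3 = 756.4079; MSW = 901.253/38 = 23.7172
F = MSB/MSW = 31.8928
df = (3, 38)
p-value (upper-tail) = 0.00000
At α=0.1: p < α → reject H₀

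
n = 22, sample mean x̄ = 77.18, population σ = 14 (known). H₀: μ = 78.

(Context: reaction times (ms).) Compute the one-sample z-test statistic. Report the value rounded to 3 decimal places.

SE = σ/√n = 14/√22 = 2.9848
z = (x̄−μ₀)/SE = (77.18−78)/2.9848 = -0.2747

test statistic = -0.275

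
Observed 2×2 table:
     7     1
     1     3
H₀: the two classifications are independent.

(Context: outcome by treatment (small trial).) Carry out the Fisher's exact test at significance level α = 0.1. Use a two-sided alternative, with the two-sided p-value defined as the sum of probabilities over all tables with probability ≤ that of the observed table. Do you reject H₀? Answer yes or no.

reject H₀: yes

Margins: r₁=8, r₂=4, c₁=8, c₂=4, n=12
p_obs = C(8,7)·C(4,1)/C(12,8); sum pmf over tables with pmf ≤ p_obs
p-value (two-sided) = 0.06667
At α=0.1: p < α → reject H₀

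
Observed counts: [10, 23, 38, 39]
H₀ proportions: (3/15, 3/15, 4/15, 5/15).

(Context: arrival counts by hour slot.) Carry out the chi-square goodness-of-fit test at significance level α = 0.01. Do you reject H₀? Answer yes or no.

n = 110; E_i = n·p_i = [22.00, 22.00, 29.33, 36.67]
χ² = (10−22.00)²/22.00 + (23−22.00)²/22.00 + (38−29.33)²/29.33 + (39−36.67)²/36.67 = 9.3000
df = 3
p-value (upper-tail) = 0.02556
At α=0.01: p ≥ α → fail to reject H₀

reject H₀: no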